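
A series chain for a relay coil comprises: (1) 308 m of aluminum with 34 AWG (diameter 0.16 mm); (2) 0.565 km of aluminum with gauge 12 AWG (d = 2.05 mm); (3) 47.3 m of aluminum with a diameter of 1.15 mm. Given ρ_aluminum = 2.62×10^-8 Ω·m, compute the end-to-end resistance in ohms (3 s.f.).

407 Ω

Seg 1: A = π(0.16/2 mm)² = π(8.0000e-05 m)² = 2.011e-08 m²
R_1 = (2.62×10^-8)(308)/(2.011e-08) = 401.3 Ω
Seg 2: A = π(2.05/2 mm)² = π(1.0250e-03 m)² = 3.301e-06 m²
R_2 = (2.62×10^-8)(565)/(3.301e-06) = 4.485 Ω
Seg 3: A = π(d/2)² = π(5.7500e-04 m)² = 1.039e-06 m²
R_3 = (2.62×10^-8)(47.3)/(1.039e-06) = 1.193 Ω
R_total = R_1 + R_2 + R_3 = 407 Ω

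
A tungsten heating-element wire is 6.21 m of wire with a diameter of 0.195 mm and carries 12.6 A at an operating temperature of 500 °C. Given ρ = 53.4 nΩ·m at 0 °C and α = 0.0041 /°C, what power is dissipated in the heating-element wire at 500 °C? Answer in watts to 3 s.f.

5380 W

ρ = 53.4 nΩ·m = 5.34×10^-8 Ω·m
A = π(d/2)² = π(9.7500e-05 m)² = 2.986e-08 m²
R₍0₎ = ρL/A = (5.34×10^-8)(6.21)/(2.986e-08) = 11.1 Ω
R₍500₎ = R₍0₎(1 + αΔT) = 11.1 × (1 + 0.0041×500) = 33.87 Ω
P = I²R = (12.6)² × 33.87 = 5380 W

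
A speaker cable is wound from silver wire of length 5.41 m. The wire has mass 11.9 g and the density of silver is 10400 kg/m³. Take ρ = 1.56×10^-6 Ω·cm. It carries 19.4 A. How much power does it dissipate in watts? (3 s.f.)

150 W

ρ = 1.56×10^-6 Ω·cm = 1.56×10^-8 Ω·m
A = m/(density·L) = 0.0119/(10400×5.41) = 2.1150e-07 m²
R = ρL/A = (1.56×10^-8)(5.41)/(2.1150e-07) = 0.399 Ω
P = I²R = (19.4)² × 0.399 = 150 W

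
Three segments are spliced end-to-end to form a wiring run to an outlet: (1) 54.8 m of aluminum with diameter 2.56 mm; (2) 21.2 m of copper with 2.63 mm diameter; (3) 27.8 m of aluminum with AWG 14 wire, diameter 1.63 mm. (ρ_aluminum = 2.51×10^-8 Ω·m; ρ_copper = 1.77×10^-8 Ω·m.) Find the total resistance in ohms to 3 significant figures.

Seg 1: A = π(d/2)² = π(1.2800e-03 m)² = 5.147e-06 m²
R_1 = (2.51×10^-8)(54.8)/(5.147e-06) = 0.2672 Ω
Seg 2: A = π(d/2)² = π(1.3150e-03 m)² = 5.433e-06 m²
R_2 = (1.77×10^-8)(21.2)/(5.433e-06) = 0.06907 Ω
Seg 3: A = π(1.63/2 mm)² = π(8.1500e-04 m)² = 2.087e-06 m²
R_3 = (2.51×10^-8)(27.8)/(2.087e-06) = 0.3344 Ω
R_total = R_1 + R_2 + R_3 = 0.671 Ω

0.671 Ω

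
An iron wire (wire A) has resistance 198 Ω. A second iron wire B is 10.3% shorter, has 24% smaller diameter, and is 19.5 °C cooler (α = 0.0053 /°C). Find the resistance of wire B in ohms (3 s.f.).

R ∝ ρL/d² with ρ ∝ (1+αΔT), so R_B/R_A = (1 − 10.3/100) × (1 − 24/100)⁻² × (1 − 0.0053×19.5)
= 0.897 × 1.731 × 0.8966 = 1.393
R_B = 1.393 × 198 = 276 Ω

276 Ω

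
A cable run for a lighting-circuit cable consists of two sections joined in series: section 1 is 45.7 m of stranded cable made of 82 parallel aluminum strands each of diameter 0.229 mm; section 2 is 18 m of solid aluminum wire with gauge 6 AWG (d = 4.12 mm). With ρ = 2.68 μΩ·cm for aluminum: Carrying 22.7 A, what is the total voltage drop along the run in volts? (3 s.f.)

ρ = 2.68 μΩ·cm = 2.68×10^-8 Ω·m
Section 1: A_strand = π(1.1450e-04)² = 4.119e-08 m²; R₁ = ρL/(N·A_s) = (2.68×10^-8)(45.7)/(82×4.119e-08) = 0.3626 Ω
Section 2: A = π(4.12/2 mm)² = π(2.0600e-03 m)² = 1.333e-05 m²
R₂ = (2.68×10^-8)(18)/(1.333e-05) = 0.03618 Ω
R = R₁ + R₂ = 0.3988 Ω
V = IR = 22.7 × 0.3988 = 9.05 V

9.05 V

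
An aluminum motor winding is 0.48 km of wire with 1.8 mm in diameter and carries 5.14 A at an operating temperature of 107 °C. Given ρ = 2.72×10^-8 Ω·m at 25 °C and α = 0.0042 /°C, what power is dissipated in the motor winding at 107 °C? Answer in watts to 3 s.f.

182 W

A = π(d/2)² = π(9.0000e-04 m)² = 2.545e-06 m²
R₍25₎ = ρL/A = (2.72×10^-8)(480)/(2.545e-06) = 5.131 Ω
R₍107₎ = R₍25₎(1 + αΔT) = 5.131 × (1 + 0.0042×82) = 6.898 Ω
P = I²R = (5.14)² × 6.898 = 182 W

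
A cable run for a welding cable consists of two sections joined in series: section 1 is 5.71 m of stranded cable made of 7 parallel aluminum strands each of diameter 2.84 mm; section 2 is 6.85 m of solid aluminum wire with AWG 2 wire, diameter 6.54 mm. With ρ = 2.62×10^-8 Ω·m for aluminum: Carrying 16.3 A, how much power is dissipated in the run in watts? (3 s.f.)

Section 1: A_strand = π(1.4200e-03)² = 6.335e-06 m²; R₁ = ρL/(N·A_s) = (2.62×10^-8)(5.71)/(7×6.335e-06) = 0.003374 Ω
Section 2: A = π(6.54/2 mm)² = π(3.2700e-03 m)² = 3.359e-05 m²
R₂ = (2.62×10^-8)(6.85)/(3.359e-05) = 0.005343 Ω
R = R₁ + R₂ = 0.008716 Ω
P = I²R = (16.3)² × 0.008716 = 2.32 W

2.32 W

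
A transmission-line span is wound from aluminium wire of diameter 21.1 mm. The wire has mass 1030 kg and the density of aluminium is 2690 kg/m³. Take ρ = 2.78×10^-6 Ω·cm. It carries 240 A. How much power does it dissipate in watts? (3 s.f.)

5010 W

ρ = 2.78×10^-6 Ω·cm = 2.78×10^-8 Ω·m
A = π(d/2)² = π(1.0550e-02 m)² = 3.4967e-04 m²
L = m/(density·A) = 1030/(2690×3.4967e-04) = 1095 m
R = ρL/A = (2.78×10^-8)(1095)/(3.4967e-04) = 0.08706 Ω
P = I²R = (240)² × 0.08706 = 5010 W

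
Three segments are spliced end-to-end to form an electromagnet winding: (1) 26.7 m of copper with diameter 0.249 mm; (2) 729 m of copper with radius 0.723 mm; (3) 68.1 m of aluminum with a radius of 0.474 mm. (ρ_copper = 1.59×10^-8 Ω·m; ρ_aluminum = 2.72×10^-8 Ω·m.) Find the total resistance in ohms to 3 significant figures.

Seg 1: A = π(d/2)² = π(1.2450e-04 m)² = 4.870e-08 m²
R_1 = (1.59×10^-8)(26.7)/(4.870e-08) = 8.718 Ω
Seg 2: A = πr² = π(7.2300e-04 m)² = 1.642e-06 m²
R_2 = (1.59×10^-8)(729)/(1.642e-06) = 7.058 Ω
Seg 3: A = πr² = π(4.7400e-04 m)² = 7.058e-07 m²
R_3 = (2.72×10^-8)(68.1)/(7.058e-07) = 2.624 Ω
R_total = R_1 + R_2 + R_3 = 18.4 Ω

18.4 Ω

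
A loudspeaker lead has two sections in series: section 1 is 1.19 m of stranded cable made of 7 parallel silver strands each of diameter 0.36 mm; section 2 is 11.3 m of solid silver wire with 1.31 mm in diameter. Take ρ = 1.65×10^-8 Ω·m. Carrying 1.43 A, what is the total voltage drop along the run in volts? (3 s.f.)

Section 1: A_strand = π(1.8000e-04)² = 1.018e-07 m²; R₁ = ρL/(N·A_s) = (1.65×10^-8)(1.19)/(7×1.018e-07) = 0.02756 Ω
Section 2: A = π(d/2)² = π(6.5500e-04 m)² = 1.348e-06 m²
R₂ = (1.65×10^-8)(11.3)/(1.348e-06) = 0.1383 Ω
R = R₁ + R₂ = 0.1659 Ω
V = IR = 1.43 × 0.1659 = 0.237 V

0.237 V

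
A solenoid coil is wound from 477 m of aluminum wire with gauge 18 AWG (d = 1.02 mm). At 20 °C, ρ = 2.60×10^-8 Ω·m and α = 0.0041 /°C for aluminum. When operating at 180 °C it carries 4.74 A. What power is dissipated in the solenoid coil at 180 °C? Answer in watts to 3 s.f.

A = π(1.02/2 mm)² = π(5.1000e-04 m)² = 8.171e-07 m²
R₍20₎ = ρL/A = (2.60×10^-8)(477)/(8.171e-07) = 15.18 Ω
R₍180₎ = R₍20₎(1 + αΔT) = 15.18 × (1 + 0.0041×160) = 25.13 Ω
P = I²R = (4.74)² × 25.13 = 565 W

565 W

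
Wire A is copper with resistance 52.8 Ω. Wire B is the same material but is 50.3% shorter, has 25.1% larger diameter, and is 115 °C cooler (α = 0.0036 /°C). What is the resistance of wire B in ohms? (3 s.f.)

9.83 Ω

R ∝ ρL/d² with ρ ∝ (1+αΔT), so R_B/R_A = (1 − 50.3/100) × (1 + 25.1/100)⁻² × (1 − 0.0036×115)
= 0.497 × 0.639 × 0.586 = 0.1861
R_B = 0.1861 × 52.8 = 9.83 Ω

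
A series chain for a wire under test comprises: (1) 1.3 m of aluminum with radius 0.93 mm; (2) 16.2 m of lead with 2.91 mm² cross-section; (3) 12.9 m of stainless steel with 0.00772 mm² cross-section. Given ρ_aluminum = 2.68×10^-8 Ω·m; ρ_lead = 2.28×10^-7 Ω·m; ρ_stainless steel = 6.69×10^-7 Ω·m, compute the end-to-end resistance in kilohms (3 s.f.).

Seg 1: A = πr² = π(9.3000e-04 m)² = 2.717e-06 m²
R_1 = (2.68×10^-8)(1.3)/(2.717e-06) = 0.01282 Ω
Seg 2: A = 2.91 mm² = 2.910e-06 m²
R_2 = (2.28×10^-7)(16.2)/(2.910e-06) = 1.269 Ω
Seg 3: A = 0.00772 mm² = 7.720e-09 m²
R_3 = (6.69×10^-7)(12.9)/(7.720e-09) = 1118 Ω
R_total = R_1 + R_2 + R_3 = 1.12 kΩ

1.12 kΩ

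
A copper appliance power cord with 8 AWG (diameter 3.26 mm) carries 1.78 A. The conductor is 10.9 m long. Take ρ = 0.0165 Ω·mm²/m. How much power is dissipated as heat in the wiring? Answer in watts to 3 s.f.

ρ = 0.0165 Ω·mm²/m = 1.65×10^-8 Ω·m
A = π(3.26/2 mm)² = π(1.6300e-03 m)² = 8.347e-06 m²
R = ρL/A = (1.65×10^-8)(10.9)/(8.347e-06) = 0.02155 Ω
P = I²R = (1.78)² × 0.02155 = 0.0683 W

0.0683 W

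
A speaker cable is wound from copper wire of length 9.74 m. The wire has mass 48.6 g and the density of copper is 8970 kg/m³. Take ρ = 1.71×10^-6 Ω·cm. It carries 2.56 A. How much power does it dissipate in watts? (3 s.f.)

1.96 W

ρ = 1.71×10^-6 Ω·cm = 1.71×10^-8 Ω·m
A = m/(density·L) = 0.0486/(8970×9.74) = 5.5627e-07 m²
R = ρL/A = (1.71×10^-8)(9.74)/(5.5627e-07) = 0.2994 Ω
P = I²R = (2.56)² × 0.2994 = 1.96 W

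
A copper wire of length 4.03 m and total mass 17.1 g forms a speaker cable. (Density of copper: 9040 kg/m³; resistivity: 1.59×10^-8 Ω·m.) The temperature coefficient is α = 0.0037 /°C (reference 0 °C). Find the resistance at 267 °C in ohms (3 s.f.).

0.271 Ω

A = m/(density·L) = 0.0171/(9040×4.03) = 4.6938e-07 m²
R = ρL/A = (1.59×10^-8)(4.03)/(4.6938e-07) = 0.1365 Ω
R(267 °C) = 0.1365 × (1 + 0.0037×267) = 0.271 Ω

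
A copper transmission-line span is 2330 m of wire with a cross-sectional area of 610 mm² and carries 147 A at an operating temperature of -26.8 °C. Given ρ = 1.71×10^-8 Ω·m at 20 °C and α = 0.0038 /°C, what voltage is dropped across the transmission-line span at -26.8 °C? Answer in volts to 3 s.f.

7.89 V

A = 610 mm² = 6.100e-04 m²
R₍20₎ = ρL/A = (1.71×10^-8)(2330)/(6.100e-04) = 0.06532 Ω
R₍-26.8₎ = R₍20₎(1 + αΔT) = 0.06532 × (1 + 0.0038×-46.8) = 0.0537 Ω
V = IR = 147 × 0.0537 = 7.89 V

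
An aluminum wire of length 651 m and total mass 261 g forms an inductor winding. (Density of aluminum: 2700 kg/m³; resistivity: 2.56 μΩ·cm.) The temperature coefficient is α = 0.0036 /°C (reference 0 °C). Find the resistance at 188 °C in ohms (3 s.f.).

188 Ω

ρ = 2.56 μΩ·cm = 2.56×10^-8 Ω·m
A = m/(density·L) = 0.261/(2700×651) = 1.4849e-07 m²
R = ρL/A = (2.56×10^-8)(651)/(1.4849e-07) = 112.2 Ω
R(188 °C) = 112.2 × (1 + 0.0036×188) = 188 Ω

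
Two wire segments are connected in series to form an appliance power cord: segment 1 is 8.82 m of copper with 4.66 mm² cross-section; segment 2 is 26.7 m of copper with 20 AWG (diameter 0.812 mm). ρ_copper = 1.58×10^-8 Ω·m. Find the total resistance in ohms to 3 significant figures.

Segment 1: A = 4.66 mm² = 4.660e-06 m²
R₁ = ρL/A = (1.58×10^-8)(8.82)/(4.660e-06) = 0.0299 Ω
Segment 2: A = π(0.812/2 mm)² = π(4.0600e-04 m)² = 5.178e-07 m²
R₂ = (1.58×10^-8)(26.7)/(5.178e-07) = 0.8146 Ω
R = R₁ + R₂ = 0.845 Ω

0.845 Ω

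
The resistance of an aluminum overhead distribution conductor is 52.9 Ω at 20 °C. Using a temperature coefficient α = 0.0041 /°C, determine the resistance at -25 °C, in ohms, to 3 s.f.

43.1 Ω

ΔT = -25 − 20 = -45 °C
R = R₀(1 + αΔT) = 52.9 × (1 + 0.0041×-45) = 52.9 × 0.8155 = 43.1 Ω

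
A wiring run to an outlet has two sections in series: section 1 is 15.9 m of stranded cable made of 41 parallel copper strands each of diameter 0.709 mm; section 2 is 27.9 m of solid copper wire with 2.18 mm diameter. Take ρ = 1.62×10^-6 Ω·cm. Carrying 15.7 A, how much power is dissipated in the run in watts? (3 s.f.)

ρ = 1.62×10^-6 Ω·cm = 1.62×10^-8 Ω·m
Section 1: A_strand = π(3.5450e-04)² = 3.948e-07 m²; R₁ = ρL/(N·A_s) = (1.62×10^-8)(15.9)/(41×3.948e-07) = 0.01591 Ω
Section 2: A = π(d/2)² = π(1.0900e-03 m)² = 3.733e-06 m²
R₂ = (1.62×10^-8)(27.9)/(3.733e-06) = 0.1211 Ω
R = R₁ + R₂ = 0.137 Ω
P = I²R = (15.7)² × 0.137 = 33.8 W

33.8 W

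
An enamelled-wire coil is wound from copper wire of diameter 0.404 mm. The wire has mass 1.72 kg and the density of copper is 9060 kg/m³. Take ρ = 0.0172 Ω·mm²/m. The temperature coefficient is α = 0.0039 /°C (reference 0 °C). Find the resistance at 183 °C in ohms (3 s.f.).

ρ = 0.0172 Ω·mm²/m = 1.72×10^-8 Ω·m
A = π(d/2)² = π(2.0200e-04 m)² = 1.2819e-07 m²
L = m/(density·A) = 1.72/(9060×1.2819e-07) = 1481 m
R = ρL/A = (1.72×10^-8)(1481)/(1.2819e-07) = 198.7 Ω
R(183 °C) = 198.7 × (1 + 0.0039×183) = 341 Ω

341 Ω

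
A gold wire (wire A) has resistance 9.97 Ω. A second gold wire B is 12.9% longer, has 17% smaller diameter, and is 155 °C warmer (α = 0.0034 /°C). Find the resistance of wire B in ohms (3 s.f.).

R ∝ ρL/d² with ρ ∝ (1+αΔT), so R_B/R_A = (1 + 12.9/100) × (1 − 17/100)⁻² × (1 + 0.0034×155)
= 1.129 × 1.452 × 1.527 = 2.502
R_B = 2.502 × 9.97 = 25.0 Ω

25.0 Ω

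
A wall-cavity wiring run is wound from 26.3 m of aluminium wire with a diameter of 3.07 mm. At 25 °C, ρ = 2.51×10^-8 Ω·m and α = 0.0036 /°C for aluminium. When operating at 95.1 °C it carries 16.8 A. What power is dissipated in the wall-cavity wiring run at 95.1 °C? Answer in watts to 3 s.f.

31.5 W

A = π(d/2)² = π(1.5350e-03 m)² = 7.402e-06 m²
R₍25₎ = ρL/A = (2.51×10^-8)(26.3)/(7.402e-06) = 0.08918 Ω
R₍95.1₎ = R₍25₎(1 + αΔT) = 0.08918 × (1 + 0.0036×70.1) = 0.1117 Ω
P = I²R = (16.8)² × 0.1117 = 31.5 W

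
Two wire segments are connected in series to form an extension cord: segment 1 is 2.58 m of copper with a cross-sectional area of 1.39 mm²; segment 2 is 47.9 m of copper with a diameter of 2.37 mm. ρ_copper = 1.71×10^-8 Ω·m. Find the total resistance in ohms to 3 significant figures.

Segment 1: A = 1.39 mm² = 1.390e-06 m²
R₁ = ρL/A = (1.71×10^-8)(2.58)/(1.390e-06) = 0.03174 Ω
Segment 2: A = π(d/2)² = π(1.1850e-03 m)² = 4.412e-06 m²
R₂ = (1.71×10^-8)(47.9)/(4.412e-06) = 0.1857 Ω
R = R₁ + R₂ = 0.217 Ω

0.217 Ω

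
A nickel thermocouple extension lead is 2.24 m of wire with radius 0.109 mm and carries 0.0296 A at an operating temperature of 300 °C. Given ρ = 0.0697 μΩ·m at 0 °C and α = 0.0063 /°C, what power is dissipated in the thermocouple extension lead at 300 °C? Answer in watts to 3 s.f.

0.0106 W

ρ = 0.0697 μΩ·m = 6.97×10^-8 Ω·m
A = πr² = π(1.0900e-04 m)² = 3.733e-08 m²
R₍0₎ = ρL/A = (6.97×10^-8)(2.24)/(3.733e-08) = 4.183 Ω
R₍300₎ = R₍0₎(1 + αΔT) = 4.183 × (1 + 0.0063×300) = 12.09 Ω
P = I²R = (0.0296)² × 12.09 = 0.0106 W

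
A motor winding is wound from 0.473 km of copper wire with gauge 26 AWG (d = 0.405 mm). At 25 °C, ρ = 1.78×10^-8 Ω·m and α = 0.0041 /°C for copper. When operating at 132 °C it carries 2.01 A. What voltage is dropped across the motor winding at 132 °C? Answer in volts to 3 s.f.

189 V

A = π(0.405/2 mm)² = π(2.0250e-04 m)² = 1.288e-07 m²
R₍25₎ = ρL/A = (1.78×10^-8)(473)/(1.288e-07) = 65.36 Ω
R₍132₎ = R₍25₎(1 + αΔT) = 65.36 × (1 + 0.0041×107) = 94.03 Ω
V = IR = 2.01 × 94.03 = 189 V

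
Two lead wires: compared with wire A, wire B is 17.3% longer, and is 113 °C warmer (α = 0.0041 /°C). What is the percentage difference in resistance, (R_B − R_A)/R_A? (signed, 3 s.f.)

71.6%

R ∝ ρL/d² with ρ ∝ (1+αΔT), so R_B/R_A = (1 + 17.3/100) × (1 + 0.0041×113)
= 1.173 × 1.463 = 1.716
(R_B − R_A)/R_A = 1.716 − 1 = 71.6%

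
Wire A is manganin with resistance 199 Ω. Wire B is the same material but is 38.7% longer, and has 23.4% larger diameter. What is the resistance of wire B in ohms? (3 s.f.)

R ∝ L/d², so R_B/R_A = (1 + 38.7/100) × (1 + 23.4/100)⁻²
= 1.387 × 0.6567 = 0.9109
R_B = 0.9109 × 199 = 181 Ω

181 Ω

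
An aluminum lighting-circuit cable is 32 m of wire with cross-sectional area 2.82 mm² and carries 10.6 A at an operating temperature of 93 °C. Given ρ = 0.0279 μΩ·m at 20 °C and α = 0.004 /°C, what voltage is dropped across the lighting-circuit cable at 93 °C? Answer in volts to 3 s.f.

ρ = 0.0279 μΩ·m = 2.79×10^-8 Ω·m
A = 2.82 mm² = 2.820e-06 m²
R₍20₎ = ρL/A = (2.79×10^-8)(32)/(2.820e-06) = 0.3166 Ω
R₍93₎ = R₍20₎(1 + αΔT) = 0.3166 × (1 + 0.004×73) = 0.409 Ω
V = IR = 10.6 × 0.409 = 4.34 V

4.34 V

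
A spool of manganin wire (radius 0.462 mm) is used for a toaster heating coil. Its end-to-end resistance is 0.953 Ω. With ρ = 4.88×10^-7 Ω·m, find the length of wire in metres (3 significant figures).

1.31 m

A = πr² = π(4.6200e-04 m)² = 6.706e-07 m²
L = RA/ρ = (0.953)(6.706e-07)/(4.88×10^-7) = 1.31 m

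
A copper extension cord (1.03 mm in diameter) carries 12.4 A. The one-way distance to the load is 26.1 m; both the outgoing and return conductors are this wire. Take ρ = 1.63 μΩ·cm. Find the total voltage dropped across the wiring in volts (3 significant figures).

ρ = 1.63 μΩ·cm = 1.63×10^-8 Ω·m
A = π(d/2)² = π(5.1500e-04 m)² = 8.332e-07 m²
Total conductor length (both ways) L = 2 × 26.1 = 52.2 m
R = ρL/A = (1.63×10^-8)(52.2)/(8.332e-07) = 1.021 Ω
V = IR = 12.4 × 1.021 = 12.7 V

12.7 V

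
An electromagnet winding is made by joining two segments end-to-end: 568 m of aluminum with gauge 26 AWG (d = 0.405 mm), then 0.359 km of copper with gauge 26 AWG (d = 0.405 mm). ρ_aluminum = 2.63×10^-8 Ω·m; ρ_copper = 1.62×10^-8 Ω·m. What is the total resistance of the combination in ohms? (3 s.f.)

Segment 1: A = π(0.405/2 mm)² = π(2.0250e-04 m)² = 1.288e-07 m²
R₁ = ρL/A = (2.63×10^-8)(568)/(1.288e-07) = 116 Ω
R₂ = (1.62×10^-8)(359)/(1.288e-07) = 45.14 Ω
R = R₁ + R₂ = 161 Ω

161 Ω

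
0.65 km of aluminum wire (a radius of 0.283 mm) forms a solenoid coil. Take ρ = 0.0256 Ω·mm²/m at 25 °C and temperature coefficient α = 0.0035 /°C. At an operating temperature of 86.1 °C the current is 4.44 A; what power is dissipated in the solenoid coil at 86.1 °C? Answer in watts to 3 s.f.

ρ = 0.0256 Ω·mm²/m = 2.56×10^-8 Ω·m
A = πr² = π(2.8300e-04 m)² = 2.516e-07 m²
R₍25₎ = ρL/A = (2.56×10^-8)(650)/(2.516e-07) = 66.13 Ω
R₍86.1₎ = R₍25₎(1 + αΔT) = 66.13 × (1 + 0.0035×61.1) = 80.28 Ω
P = I²R = (4.44)² × 80.28 = 1580 W

1580 W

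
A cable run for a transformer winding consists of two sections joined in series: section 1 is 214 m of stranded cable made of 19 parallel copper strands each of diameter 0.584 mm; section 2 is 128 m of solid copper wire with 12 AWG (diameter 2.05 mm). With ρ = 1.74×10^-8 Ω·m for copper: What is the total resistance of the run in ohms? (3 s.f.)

1.41 Ω

Section 1: A_strand = π(2.9200e-04)² = 2.679e-07 m²; R₁ = ρL/(N·A_s) = (1.74×10^-8)(214)/(19×2.679e-07) = 0.7316 Ω
Section 2: A = π(2.05/2 mm)² = π(1.0250e-03 m)² = 3.301e-06 m²
R₂ = (1.74×10^-8)(128)/(3.301e-06) = 0.6748 Ω
R = R₁ + R₂ = 1.41 Ω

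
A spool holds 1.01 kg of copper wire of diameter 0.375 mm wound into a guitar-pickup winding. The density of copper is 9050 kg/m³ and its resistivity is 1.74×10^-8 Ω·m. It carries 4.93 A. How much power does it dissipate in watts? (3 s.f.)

A = π(d/2)² = π(1.8750e-04 m)² = 1.1045e-07 m²
L = m/(density·A) = 1.01/(9050×1.1045e-07) = 1010 m
R = ρL/A = (1.74×10^-8)(1010)/(1.1045e-07) = 159.2 Ω
P = I²R = (4.93)² × 159.2 = 3870 W

3870 W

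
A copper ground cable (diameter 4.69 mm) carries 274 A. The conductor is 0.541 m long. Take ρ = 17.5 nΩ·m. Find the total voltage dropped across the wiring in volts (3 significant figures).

ρ = 17.5 nΩ·m = 1.75×10^-8 Ω·m
A = π(d/2)² = π(2.3450e-03 m)² = 1.728e-05 m²
R = ρL/A = (1.75×10^-8)(0.541)/(1.728e-05) = 5.480×10^-4 Ω
V = IR = 274 × 5.480×10^-4 = 0.150 V

0.150 V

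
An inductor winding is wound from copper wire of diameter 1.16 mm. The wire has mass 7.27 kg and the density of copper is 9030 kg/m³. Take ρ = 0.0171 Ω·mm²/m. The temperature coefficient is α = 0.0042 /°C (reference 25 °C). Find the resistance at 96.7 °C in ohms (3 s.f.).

16.0 Ω

ρ = 0.0171 Ω·mm²/m = 1.71×10^-8 Ω·m
A = π(d/2)² = π(5.8000e-04 m)² = 1.0568e-06 m²
L = m/(density·A) = 7.27/(9030×1.0568e-06) = 761.8 m
R = ρL/A = (1.71×10^-8)(761.8)/(1.0568e-06) = 12.33 Ω
R(96.7 °C) = 12.33 × (1 + 0.0042×71.7) = 16.0 Ω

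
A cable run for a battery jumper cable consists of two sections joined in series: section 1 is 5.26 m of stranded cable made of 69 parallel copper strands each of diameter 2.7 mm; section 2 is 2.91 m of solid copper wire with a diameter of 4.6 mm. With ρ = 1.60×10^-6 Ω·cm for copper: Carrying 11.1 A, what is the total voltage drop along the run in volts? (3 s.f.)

ρ = 1.60×10^-6 Ω·cm = 1.60×10^-8 Ω·m
Section 1: A_strand = π(1.3500e-03)² = 5.726e-06 m²; R₁ = ρL/(N·A_s) = (1.60×10^-8)(5.26)/(69×5.726e-06) = 2.130×10^-4 Ω
Section 2: A = π(d/2)² = π(2.3000e-03 m)² = 1.662e-05 m²
R₂ = (1.60×10^-8)(2.91)/(1.662e-05) = 0.002802 Ω
R = R₁ + R₂ = 0.003015 Ω
V = IR = 11.1 × 0.003015 = 0.0335 V

0.0335 V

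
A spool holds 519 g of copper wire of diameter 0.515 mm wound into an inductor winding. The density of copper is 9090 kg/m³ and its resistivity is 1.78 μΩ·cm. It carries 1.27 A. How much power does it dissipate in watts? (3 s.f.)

37.8 W

ρ = 1.78 μΩ·cm = 1.78×10^-8 Ω·m
A = π(d/2)² = π(2.5750e-04 m)² = 2.0831e-07 m²
L = m/(density·A) = 0.519/(9090×2.0831e-07) = 274.1 m
R = ρL/A = (1.78×10^-8)(274.1)/(2.0831e-07) = 23.42 Ω
P = I²R = (1.27)² × 23.42 = 37.8 W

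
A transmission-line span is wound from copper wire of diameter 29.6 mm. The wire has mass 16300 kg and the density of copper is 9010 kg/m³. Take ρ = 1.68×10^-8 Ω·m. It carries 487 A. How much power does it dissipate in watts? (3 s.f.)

A = π(d/2)² = π(1.4800e-02 m)² = 6.8813e-04 m²
L = m/(density·A) = 16300/(9010×6.8813e-04) = 2629 m
R = ρL/A = (1.68×10^-8)(2629)/(6.8813e-04) = 0.06418 Ω
P = I²R = (487)² × 0.06418 = 15200 W

15200 W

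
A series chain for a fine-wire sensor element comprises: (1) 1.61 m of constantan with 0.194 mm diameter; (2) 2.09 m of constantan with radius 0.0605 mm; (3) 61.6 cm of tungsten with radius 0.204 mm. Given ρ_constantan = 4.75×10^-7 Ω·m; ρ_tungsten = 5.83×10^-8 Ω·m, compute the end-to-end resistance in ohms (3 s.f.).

112 Ω

Seg 1: A = π(d/2)² = π(9.7000e-05 m)² = 2.956e-08 m²
R_1 = (4.75×10^-7)(1.61)/(2.956e-08) = 25.87 Ω
Seg 2: A = πr² = π(6.0500e-05 m)² = 1.150e-08 m²
R_2 = (4.75×10^-7)(2.09)/(1.150e-08) = 86.33 Ω
Seg 3: A = πr² = π(2.0400e-04 m)² = 1.307e-07 m²
R_3 = (5.83×10^-8)(0.616)/(1.307e-07) = 0.2747 Ω
R_total = R_1 + R_2 + R_3 = 112 Ω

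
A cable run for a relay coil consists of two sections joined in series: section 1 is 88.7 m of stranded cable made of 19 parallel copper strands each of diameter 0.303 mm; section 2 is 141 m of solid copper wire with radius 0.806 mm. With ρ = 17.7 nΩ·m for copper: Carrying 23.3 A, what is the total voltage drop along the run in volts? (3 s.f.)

ρ = 17.7 nΩ·m = 1.77×10^-8 Ω·m
Section 1: A_strand = π(1.5150e-04)² = 7.211e-08 m²; R₁ = ρL/(N·A_s) = (1.77×10^-8)(88.7)/(19×7.211e-08) = 1.146 Ω
Section 2: A = πr² = π(8.0600e-04 m)² = 2.041e-06 m²
R₂ = (1.77×10^-8)(141)/(2.041e-06) = 1.223 Ω
R = R₁ + R₂ = 2.369 Ω
V = IR = 23.3 × 2.369 = 55.2 V

55.2 V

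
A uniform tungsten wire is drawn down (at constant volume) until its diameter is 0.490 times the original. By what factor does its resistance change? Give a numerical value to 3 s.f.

Volume constant ⇒ L' = L/r² with r = 0.49. R' = ρL'/A' = ρ(L/r²)/(πr²d₀²/4) = R/r⁴.
Factor = 17.3

17.3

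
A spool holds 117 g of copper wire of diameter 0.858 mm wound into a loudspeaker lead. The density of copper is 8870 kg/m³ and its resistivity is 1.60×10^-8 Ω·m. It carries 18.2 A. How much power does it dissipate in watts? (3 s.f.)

209 W

A = π(d/2)² = π(4.2900e-04 m)² = 5.7818e-07 m²
L = m/(density·A) = 0.117/(8870×5.7818e-07) = 22.81 m
R = ρL/A = (1.60×10^-8)(22.81)/(5.7818e-07) = 0.6313 Ω
P = I²R = (18.2)² × 0.6313 = 209 W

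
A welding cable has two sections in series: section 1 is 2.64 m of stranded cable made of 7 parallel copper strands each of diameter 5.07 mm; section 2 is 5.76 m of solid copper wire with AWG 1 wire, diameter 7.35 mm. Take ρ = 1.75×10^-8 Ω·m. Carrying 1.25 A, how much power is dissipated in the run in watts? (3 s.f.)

Section 1: A_strand = π(2.5350e-03)² = 2.019e-05 m²; R₁ = ρL/(N·A_s) = (1.75×10^-8)(2.64)/(7×2.019e-05) = 3.269×10^-4 Ω
Section 2: A = π(7.35/2 mm)² = π(3.6750e-03 m)² = 4.243e-05 m²
R₂ = (1.75×10^-8)(5.76)/(4.243e-05) = 0.002376 Ω
R = R₁ + R₂ = 0.002703 Ω
P = I²R = (1.25)² × 0.002703 = 0.00422 W

0.00422 W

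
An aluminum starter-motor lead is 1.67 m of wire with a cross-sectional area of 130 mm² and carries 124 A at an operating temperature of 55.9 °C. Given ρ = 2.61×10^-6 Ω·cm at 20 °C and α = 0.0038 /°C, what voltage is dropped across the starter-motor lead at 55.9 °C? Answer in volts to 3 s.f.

ρ = 2.61×10^-6 Ω·cm = 2.61×10^-8 Ω·m
A = 130 mm² = 1.300e-04 m²
R₍20₎ = ρL/A = (2.61×10^-8)(1.67)/(1.300e-04) = 3.353×10^-4 Ω
R₍55.9₎ = R₍20₎(1 + αΔT) = 3.353×10^-4 × (1 + 0.0038×35.9) = 3.810×10^-4 Ω
V = IR = 124 × 3.810×10^-4 = 0.0472 V

0.0472 V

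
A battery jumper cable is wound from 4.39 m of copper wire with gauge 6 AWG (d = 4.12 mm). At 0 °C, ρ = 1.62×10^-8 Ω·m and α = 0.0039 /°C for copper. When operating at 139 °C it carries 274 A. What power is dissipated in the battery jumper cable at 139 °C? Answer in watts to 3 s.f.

A = π(4.12/2 mm)² = π(2.0600e-03 m)² = 1.333e-05 m²
R₍0₎ = ρL/A = (1.62×10^-8)(4.39)/(1.333e-05) = 0.005335 Ω
R₍139₎ = R₍0₎(1 + αΔT) = 0.005335 × (1 + 0.0039×139) = 0.008226 Ω
P = I²R = (274)² × 0.008226 = 618 W

618 W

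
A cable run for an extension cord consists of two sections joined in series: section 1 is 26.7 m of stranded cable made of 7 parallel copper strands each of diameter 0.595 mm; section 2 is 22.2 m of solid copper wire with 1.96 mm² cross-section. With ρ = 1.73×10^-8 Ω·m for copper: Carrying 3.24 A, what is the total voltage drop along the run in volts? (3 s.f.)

1.40 V

Section 1: A_strand = π(2.9750e-04)² = 2.781e-07 m²; R₁ = ρL/(N·A_s) = (1.73×10^-8)(26.7)/(7×2.781e-07) = 0.2373 Ω
Section 2: A = 1.96 mm² = 1.960e-06 m²
R₂ = (1.73×10^-8)(22.2)/(1.960e-06) = 0.1959 Ω
R = R₁ + R₂ = 0.4333 Ω
V = IR = 3.24 × 0.4333 = 1.40 V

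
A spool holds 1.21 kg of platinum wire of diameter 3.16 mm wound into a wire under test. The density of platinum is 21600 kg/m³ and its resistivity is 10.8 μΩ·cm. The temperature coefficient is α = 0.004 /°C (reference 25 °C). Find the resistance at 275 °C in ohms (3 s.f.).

ρ = 10.8 μΩ·cm = 1.08×10^-7 Ω·m
A = π(d/2)² = π(1.5800e-03 m)² = 7.8427e-06 m²
L = m/(density·A) = 1.21/(21600×7.8427e-06) = 7.143 m
R = ρL/A = (1.08×10^-7)(7.143)/(7.8427e-06) = 0.09836 Ω
R(275 °C) = 0.09836 × (1 + 0.004×250) = 0.197 Ω

0.197 Ω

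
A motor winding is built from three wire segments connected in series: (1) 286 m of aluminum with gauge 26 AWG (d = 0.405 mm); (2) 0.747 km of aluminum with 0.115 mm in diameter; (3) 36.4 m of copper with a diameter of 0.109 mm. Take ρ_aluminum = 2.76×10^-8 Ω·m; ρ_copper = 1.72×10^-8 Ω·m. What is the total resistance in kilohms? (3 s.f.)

Seg 1: A = π(0.405/2 mm)² = π(2.0250e-04 m)² = 1.288e-07 m²
R_1 = (2.76×10^-8)(286)/(1.288e-07) = 61.27 Ω
Seg 2: A = π(d/2)² = π(5.7500e-05 m)² = 1.039e-08 m²
R_2 = (2.76×10^-8)(747)/(1.039e-08) = 1985 Ω
Seg 3: A = π(d/2)² = π(5.4500e-05 m)² = 9.331e-09 m²
R_3 = (1.72×10^-8)(36.4)/(9.331e-09) = 67.09 Ω
R_total = R_1 + R_2 + R_3 = 2.11 kΩ

2.11 kΩ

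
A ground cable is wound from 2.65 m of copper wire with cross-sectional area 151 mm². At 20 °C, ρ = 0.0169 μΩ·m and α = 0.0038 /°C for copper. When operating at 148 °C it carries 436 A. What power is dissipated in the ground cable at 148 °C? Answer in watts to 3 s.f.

83.8 W

ρ = 0.0169 μΩ·m = 1.69×10^-8 Ω·m
A = 151 mm² = 1.510e-04 m²
R₍20₎ = ρL/A = (1.69×10^-8)(2.65)/(1.510e-04) = 2.966×10^-4 Ω
R₍148₎ = R₍20₎(1 + αΔT) = 2.966×10^-4 × (1 + 0.0038×128) = 4.409×10^-4 Ω
P = I²R = (436)² × 4.409×10^-4 = 83.8 W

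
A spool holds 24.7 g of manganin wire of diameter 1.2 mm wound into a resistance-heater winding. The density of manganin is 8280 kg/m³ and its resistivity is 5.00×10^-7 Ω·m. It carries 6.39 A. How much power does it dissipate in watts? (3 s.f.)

47.6 W

A = π(d/2)² = π(6.0000e-04 m)² = 1.1310e-06 m²
L = m/(density·A) = 0.0247/(8280×1.1310e-06) = 2.638 m
R = ρL/A = (5.00×10^-7)(2.638)/(1.1310e-06) = 1.166 Ω
P = I²R = (6.39)² × 1.166 = 47.6 W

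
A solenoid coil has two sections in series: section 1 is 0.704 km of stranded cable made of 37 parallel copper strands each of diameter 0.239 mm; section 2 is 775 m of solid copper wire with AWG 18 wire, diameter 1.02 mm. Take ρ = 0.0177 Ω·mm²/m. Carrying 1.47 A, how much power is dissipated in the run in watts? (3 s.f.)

52.5 W

ρ = 0.0177 Ω·mm²/m = 1.77×10^-8 Ω·m
Section 1: A_strand = π(1.1950e-04)² = 4.486e-08 m²; R₁ = ρL/(N·A_s) = (1.77×10^-8)(704)/(37×4.486e-08) = 7.507 Ω
Section 2: A = π(1.02/2 mm)² = π(5.1000e-04 m)² = 8.171e-07 m²
R₂ = (1.77×10^-8)(775)/(8.171e-07) = 16.79 Ω
R = R₁ + R₂ = 24.29 Ω
P = I²R = (1.47)² × 24.29 = 52.5 W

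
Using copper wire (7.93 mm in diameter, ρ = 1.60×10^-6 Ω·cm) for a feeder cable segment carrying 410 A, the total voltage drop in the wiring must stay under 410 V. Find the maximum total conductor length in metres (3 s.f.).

3090 m

ρ = 1.60×10^-6 Ω·cm = 1.60×10^-8 Ω·m
A = π(d/2)² = π(3.9650e-03 m)² = 4.939e-05 m²
L_max = V_max·A/(1·ρI) = (410)(4.939e-05)/(1.60×10^-8×410) = 3090 m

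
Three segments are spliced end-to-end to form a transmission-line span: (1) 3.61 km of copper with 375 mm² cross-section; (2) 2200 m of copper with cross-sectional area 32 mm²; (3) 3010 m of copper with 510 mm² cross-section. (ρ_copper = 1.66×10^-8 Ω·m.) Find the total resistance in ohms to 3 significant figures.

Seg 1: A = 375 mm² = 3.750e-04 m²
R_1 = (1.66×10^-8)(3610)/(3.750e-04) = 0.1598 Ω
Seg 2: A = 32 mm² = 3.200e-05 m²
R_2 = (1.66×10^-8)(2200)/(3.200e-05) = 1.141 Ω
Seg 3: A = 510 mm² = 5.100e-04 m²
R_3 = (1.66×10^-8)(3010)/(5.100e-04) = 0.09797 Ω
R_total = R_1 + R_2 + R_3 = 1.40 Ω

1.40 Ω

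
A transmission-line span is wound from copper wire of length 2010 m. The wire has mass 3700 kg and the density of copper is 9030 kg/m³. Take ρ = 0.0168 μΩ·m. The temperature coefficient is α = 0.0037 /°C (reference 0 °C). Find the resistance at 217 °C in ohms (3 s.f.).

ρ = 0.0168 μΩ·m = 1.68×10^-8 Ω·m
A = m/(density·L) = 3700/(9030×2010) = 2.0385e-04 m²
R = ρL/A = (1.68×10^-8)(2010)/(2.0385e-04) = 0.1656 Ω
R(217 °C) = 0.1656 × (1 + 0.0037×217) = 0.299 Ω

0.299 Ω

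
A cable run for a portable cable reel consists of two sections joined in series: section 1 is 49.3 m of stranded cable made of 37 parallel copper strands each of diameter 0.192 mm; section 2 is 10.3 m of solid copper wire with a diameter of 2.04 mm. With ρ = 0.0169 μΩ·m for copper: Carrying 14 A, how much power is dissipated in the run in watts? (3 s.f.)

163 W

ρ = 0.0169 μΩ·m = 1.69×10^-8 Ω·m
Section 1: A_strand = π(9.6000e-05)² = 2.895e-08 m²; R₁ = ρL/(N·A_s) = (1.69×10^-8)(49.3)/(37×2.895e-08) = 0.7777 Ω
Section 2: A = π(d/2)² = π(1.0200e-03 m)² = 3.269e-06 m²
R₂ = (1.69×10^-8)(10.3)/(3.269e-06) = 0.05326 Ω
R = R₁ + R₂ = 0.831 Ω
P = I²R = (14)² × 0.831 = 163 W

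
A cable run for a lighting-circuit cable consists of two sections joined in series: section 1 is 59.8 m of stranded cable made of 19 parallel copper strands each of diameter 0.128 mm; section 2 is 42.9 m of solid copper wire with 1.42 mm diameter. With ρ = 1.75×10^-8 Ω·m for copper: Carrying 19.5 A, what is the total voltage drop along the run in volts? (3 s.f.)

92.7 V

Section 1: A_strand = π(6.4000e-05)² = 1.287e-08 m²; R₁ = ρL/(N·A_s) = (1.75×10^-8)(59.8)/(19×1.287e-08) = 4.28 Ω
Section 2: A = π(d/2)² = π(7.1000e-04 m)² = 1.584e-06 m²
R₂ = (1.75×10^-8)(42.9)/(1.584e-06) = 0.4741 Ω
R = R₁ + R₂ = 4.754 Ω
V = IR = 19.5 × 4.754 = 92.7 V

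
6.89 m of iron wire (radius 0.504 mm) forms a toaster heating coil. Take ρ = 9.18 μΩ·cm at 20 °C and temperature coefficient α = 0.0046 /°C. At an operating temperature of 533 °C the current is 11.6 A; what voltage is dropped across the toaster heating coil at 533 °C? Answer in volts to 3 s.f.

30.9 V

ρ = 9.18 μΩ·cm = 9.18×10^-8 Ω·m
A = πr² = π(5.0400e-04 m)² = 7.980e-07 m²
R₍20₎ = ρL/A = (9.18×10^-8)(6.89)/(7.980e-07) = 0.7926 Ω
R₍533₎ = R₍20₎(1 + αΔT) = 0.7926 × (1 + 0.0046×513) = 2.663 Ω
V = IR = 11.6 × 2.663 = 30.9 V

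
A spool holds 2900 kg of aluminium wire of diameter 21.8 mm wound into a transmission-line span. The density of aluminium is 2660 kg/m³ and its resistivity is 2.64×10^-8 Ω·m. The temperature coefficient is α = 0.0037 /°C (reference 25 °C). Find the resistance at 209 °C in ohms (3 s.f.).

A = π(d/2)² = π(1.0900e-02 m)² = 3.7325e-04 m²
L = m/(density·A) = 2900/(2660×3.7325e-04) = 2921 m
R = ρL/A = (2.64×10^-8)(2921)/(3.7325e-04) = 0.2066 Ω
R(209 °C) = 0.2066 × (1 + 0.0037×184) = 0.347 Ω

0.347 Ω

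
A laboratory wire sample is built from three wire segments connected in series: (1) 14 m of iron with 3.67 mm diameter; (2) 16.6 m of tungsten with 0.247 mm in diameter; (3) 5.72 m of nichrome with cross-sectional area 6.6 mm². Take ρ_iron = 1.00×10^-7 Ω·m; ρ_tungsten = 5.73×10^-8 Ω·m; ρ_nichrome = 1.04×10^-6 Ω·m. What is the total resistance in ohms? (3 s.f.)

20.9 Ω

Seg 1: A = π(d/2)² = π(1.8350e-03 m)² = 1.058e-05 m²
R_1 = (1.00×10^-7)(14)/(1.058e-05) = 0.1323 Ω
Seg 2: A = π(d/2)² = π(1.2350e-04 m)² = 4.792e-08 m²
R_2 = (5.73×10^-8)(16.6)/(4.792e-08) = 19.85 Ω
Seg 3: A = 6.6 mm² = 6.600e-06 m²
R_3 = (1.04×10^-6)(5.72)/(6.600e-06) = 0.9013 Ω
R_total = R_1 + R_2 + R_3 = 20.9 Ω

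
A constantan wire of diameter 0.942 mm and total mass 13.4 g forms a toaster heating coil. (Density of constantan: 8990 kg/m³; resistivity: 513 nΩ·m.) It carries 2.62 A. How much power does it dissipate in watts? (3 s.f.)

10.8 W

ρ = 513 nΩ·m = 5.13×10^-7 Ω·m
A = π(d/2)² = π(4.7100e-04 m)² = 6.9693e-07 m²
L = m/(density·A) = 0.0134/(8990×6.9693e-07) = 2.139 m
R = ρL/A = (5.13×10^-7)(2.139)/(6.9693e-07) = 1.574 Ω
P = I²R = (2.62)² × 1.574 = 10.8 W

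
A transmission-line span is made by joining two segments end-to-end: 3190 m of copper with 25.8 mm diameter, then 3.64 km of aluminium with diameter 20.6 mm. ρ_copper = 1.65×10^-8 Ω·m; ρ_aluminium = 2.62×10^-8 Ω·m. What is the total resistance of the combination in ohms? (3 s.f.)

Segment 1: A = π(d/2)² = π(1.2900e-02 m)² = 5.228e-04 m²
R₁ = ρL/A = (1.65×10^-8)(3190)/(5.228e-04) = 0.1007 Ω
Segment 2: A = π(d/2)² = π(1.0300e-02 m)² = 3.333e-04 m²
R₂ = (2.62×10^-8)(3640)/(3.333e-04) = 0.2861 Ω
R = R₁ + R₂ = 0.387 Ω

0.387 Ω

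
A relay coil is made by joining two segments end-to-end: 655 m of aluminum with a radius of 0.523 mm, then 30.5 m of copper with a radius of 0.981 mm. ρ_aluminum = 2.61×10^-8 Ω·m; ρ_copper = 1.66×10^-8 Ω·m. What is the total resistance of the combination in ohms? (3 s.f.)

20.1 Ω

Segment 1: A = πr² = π(5.2300e-04 m)² = 8.593e-07 m²
R₁ = ρL/A = (2.61×10^-8)(655)/(8.593e-07) = 19.89 Ω
Segment 2: A = πr² = π(9.8100e-04 m)² = 3.023e-06 m²
R₂ = (1.66×10^-8)(30.5)/(3.023e-06) = 0.1675 Ω
R = R₁ + R₂ = 20.1 Ω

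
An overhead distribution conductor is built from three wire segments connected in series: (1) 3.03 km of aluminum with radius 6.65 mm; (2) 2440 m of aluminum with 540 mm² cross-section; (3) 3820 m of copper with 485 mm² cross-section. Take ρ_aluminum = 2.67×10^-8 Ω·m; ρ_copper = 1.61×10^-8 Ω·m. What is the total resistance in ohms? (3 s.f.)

0.830 Ω

Seg 1: A = πr² = π(6.6500e-03 m)² = 1.389e-04 m²
R_1 = (2.67×10^-8)(3030)/(1.389e-04) = 0.5823 Ω
Seg 2: A = 540 mm² = 5.400e-04 m²
R_2 = (2.67×10^-8)(2440)/(5.400e-04) = 0.1206 Ω
Seg 3: A = 485 mm² = 4.850e-04 m²
R_3 = (1.61×10^-8)(3820)/(4.850e-04) = 0.1268 Ω
R_total = R_1 + R_2 + R_3 = 0.830 Ω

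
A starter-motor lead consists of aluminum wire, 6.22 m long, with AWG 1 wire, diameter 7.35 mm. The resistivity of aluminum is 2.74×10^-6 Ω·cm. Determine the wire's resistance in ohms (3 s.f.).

0.00402 Ω

ρ = 2.74×10^-6 Ω·cm = 2.74×10^-8 Ω·m
A = π(7.35/2 mm)² = π(3.6750e-03 m)² = 4.243e-05 m²
R = ρL/A = (2.74×10^-8)(6.22 m)/(4.243e-05 m²) = 0.00402 Ω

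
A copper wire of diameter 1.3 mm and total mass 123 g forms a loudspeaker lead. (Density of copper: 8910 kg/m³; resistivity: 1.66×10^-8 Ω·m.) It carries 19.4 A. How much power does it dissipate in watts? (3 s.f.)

49.0 W

A = π(d/2)² = π(6.5000e-04 m)² = 1.3273e-06 m²
L = m/(density·A) = 0.123/(8910×1.3273e-06) = 10.4 m
R = ρL/A = (1.66×10^-8)(10.4)/(1.3273e-06) = 0.1301 Ω
P = I²R = (19.4)² × 0.1301 = 49.0 W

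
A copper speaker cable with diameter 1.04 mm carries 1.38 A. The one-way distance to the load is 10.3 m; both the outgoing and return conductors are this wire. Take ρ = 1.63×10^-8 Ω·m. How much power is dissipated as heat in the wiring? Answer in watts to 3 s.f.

A = π(d/2)² = π(5.2000e-04 m)² = 8.495e-07 m²
Total conductor length (both ways) L = 2 × 10.3 = 20.6 m
R = ρL/A = (1.63×10^-8)(20.6)/(8.495e-07) = 0.3953 Ω
P = I²R = (1.38)² × 0.3953 = 0.753 W

0.753 W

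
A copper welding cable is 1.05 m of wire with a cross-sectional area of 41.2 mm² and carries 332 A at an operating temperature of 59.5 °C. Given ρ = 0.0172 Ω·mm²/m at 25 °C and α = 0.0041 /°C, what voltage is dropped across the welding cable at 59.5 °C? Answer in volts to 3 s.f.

ρ = 0.0172 Ω·mm²/m = 1.72×10^-8 Ω·m
A = 41.2 mm² = 4.120e-05 m²
R₍25₎ = ρL/A = (1.72×10^-8)(1.05)/(4.120e-05) = 4.383×10^-4 Ω
R₍59.5₎ = R₍25₎(1 + αΔT) = 4.383×10^-4 × (1 + 0.0041×34.5) = 5.004×10^-4 Ω
V = IR = 332 × 5.004×10^-4 = 0.166 V

0.166 V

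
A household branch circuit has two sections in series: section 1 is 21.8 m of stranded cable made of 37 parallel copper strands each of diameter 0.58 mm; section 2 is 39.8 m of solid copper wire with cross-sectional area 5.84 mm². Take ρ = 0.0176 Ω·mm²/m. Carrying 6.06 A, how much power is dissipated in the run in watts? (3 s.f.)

5.85 W

ρ = 0.0176 Ω·mm²/m = 1.76×10^-8 Ω·m
Section 1: A_strand = π(2.9000e-04)² = 2.642e-07 m²; R₁ = ρL/(N·A_s) = (1.76×10^-8)(21.8)/(37×2.642e-07) = 0.03925 Ω
Section 2: A = 5.84 mm² = 5.840e-06 m²
R₂ = (1.76×10^-8)(39.8)/(5.840e-06) = 0.1199 Ω
R = R₁ + R₂ = 0.1592 Ω
P = I²R = (6.06)² × 0.1592 = 5.85 W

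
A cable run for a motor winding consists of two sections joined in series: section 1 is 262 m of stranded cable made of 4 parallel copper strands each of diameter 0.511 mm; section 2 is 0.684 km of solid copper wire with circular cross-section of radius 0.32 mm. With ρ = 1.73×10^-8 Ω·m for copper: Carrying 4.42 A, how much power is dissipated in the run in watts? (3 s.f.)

Section 1: A_strand = π(2.5550e-04)² = 2.051e-07 m²; R₁ = ρL/(N·A_s) = (1.73×10^-8)(262)/(4×2.051e-07) = 5.525 Ω
Section 2: A = πr² = π(3.2000e-04 m)² = 3.217e-07 m²
R₂ = (1.73×10^-8)(684)/(3.217e-07) = 36.78 Ω
R = R₁ + R₂ = 42.31 Ω
P = I²R = (4.42)² × 42.31 = 827 W

827 W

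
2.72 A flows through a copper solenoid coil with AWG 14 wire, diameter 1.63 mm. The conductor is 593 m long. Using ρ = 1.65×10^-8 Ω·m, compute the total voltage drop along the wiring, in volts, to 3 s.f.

A = π(1.63/2 mm)² = π(8.1500e-04 m)² = 2.087e-06 m²
R = ρL/A = (1.65×10^-8)(593)/(2.087e-06) = 4.689 Ω
V = IR = 2.72 × 4.689 = 12.8 V

12.8 V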